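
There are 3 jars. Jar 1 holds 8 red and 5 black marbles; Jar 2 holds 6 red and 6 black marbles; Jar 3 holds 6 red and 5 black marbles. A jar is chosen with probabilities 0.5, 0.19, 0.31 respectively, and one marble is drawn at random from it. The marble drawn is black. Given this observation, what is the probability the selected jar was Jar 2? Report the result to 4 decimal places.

Posterior probability ≈ 0.2219

P(black|Jar 1) = 0.3846; P(black|Jar 2) = 0.5; P(black|Jar 3) = 0.4545.
Prior × likelihood for each source: 0.5·0.3846=0.1923, 0.19·0.5=0.09500, 0.31·0.4545=0.1409. Summing gives P(black) = 0.42822.
P(Jar 2 | black) = 0.09500 / 0.42822 = 0.2219.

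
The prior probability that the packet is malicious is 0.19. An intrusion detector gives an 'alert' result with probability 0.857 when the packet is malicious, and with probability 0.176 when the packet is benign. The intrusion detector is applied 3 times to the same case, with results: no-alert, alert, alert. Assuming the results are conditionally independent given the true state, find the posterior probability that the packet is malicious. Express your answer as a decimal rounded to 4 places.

Posterior P(H) ≈ 0.4911

With H the event that the packet is malicious, the joint likelihood of the observed sequence is P(data|H) = 0.143·0.857·0.857 = 0.10503 and P(data|¬H) = 0.824·0.176·0.176 = 0.025524.
Bayes: P(H|data) = 0.19·0.10503 / (0.19·0.10503 + 0.81·0.025524) = 0.019955/0.040630 = 0.4911.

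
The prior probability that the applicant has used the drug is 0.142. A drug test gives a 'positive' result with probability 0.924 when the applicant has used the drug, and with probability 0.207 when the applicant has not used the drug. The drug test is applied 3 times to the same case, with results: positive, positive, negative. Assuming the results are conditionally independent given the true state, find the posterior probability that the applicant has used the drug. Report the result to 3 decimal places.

Posterior P(H) ≈ 0.240

Let H be the event that the applicant has used the drug; start with P(H) = 0.142. P('positive'|H) = 0.924, P('positive'|¬H) = 0.207.
Update on result 1 ('positive'): P(H) ← 0.924·0.1420 / (0.924·0.1420 + 0.207·0.8580) = 0.13121/0.30881 = 0.4249.
Update on result 2 ('positive'): P(H) ← 0.924·0.4249 / (0.924·0.4249 + 0.207·0.5751) = 0.39259/0.51164 = 0.7673.
Update on result 3 ('negative'): P(H) ← 0.076·0.7673 / (0.076·0.7673 + 0.793·0.2327) = 0.058316/0.24284 = 0.2401.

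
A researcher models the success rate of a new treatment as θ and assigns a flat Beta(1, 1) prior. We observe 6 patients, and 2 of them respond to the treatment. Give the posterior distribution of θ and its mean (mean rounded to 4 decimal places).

Posterior: Beta(3, 5); mean ≈ 0.3750

Observing 2 successes and 4 failures updates Beta(1, 1) by adding the success and failure counts to the two shape parameters: α = 1+2 = 3, β = 1+4 = 5.
Posterior mean = α/(α+β) = 3/8 = 0.3750.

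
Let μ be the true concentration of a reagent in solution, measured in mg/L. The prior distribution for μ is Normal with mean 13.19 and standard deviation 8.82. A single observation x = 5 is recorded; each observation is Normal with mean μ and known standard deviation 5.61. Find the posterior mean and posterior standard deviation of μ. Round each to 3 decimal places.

Posterior mean ≈ 7.359; posterior SD ≈ 4.734

Prior precision 1/τ₀² = 1/8.82² = 0.0128547; data precision n/σ² = 1/5.61² = 0.0317742.
Posterior precision = 0.0128547 + 0.0317742 = 0.0446289, giving posterior SD = 1/√0.0446289 = 4.734.
Posterior mean = (0.0128547·13.19 + 0.0317742·5) / 0.0446289 = 7.359.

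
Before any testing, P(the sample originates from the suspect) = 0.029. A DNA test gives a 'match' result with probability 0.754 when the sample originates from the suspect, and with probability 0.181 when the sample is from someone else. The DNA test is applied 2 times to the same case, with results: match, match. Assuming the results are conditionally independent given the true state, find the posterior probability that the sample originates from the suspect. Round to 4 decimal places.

Posterior P(H) ≈ 0.3414

Let H be the event that the sample originates from the suspect; start with P(H) = 0.029. P('match'|H) = 0.754, P('match'|¬H) = 0.181.
Update on result 1 ('match'): P(H) ← 0.754·0.0290 / (0.754·0.0290 + 0.181·0.9710) = 0.021866/0.19762 = 0.1106.
Update on result 2 ('match'): P(H) ← 0.754·0.1106 / (0.754·0.1106 + 0.181·0.8894) = 0.083429/0.24440 = 0.3414.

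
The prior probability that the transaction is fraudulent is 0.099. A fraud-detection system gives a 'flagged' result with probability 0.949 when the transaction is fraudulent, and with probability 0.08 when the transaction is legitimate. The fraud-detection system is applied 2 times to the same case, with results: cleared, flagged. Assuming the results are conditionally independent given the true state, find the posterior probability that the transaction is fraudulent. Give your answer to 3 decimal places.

Posterior P(H) ≈ 0.067

With H the event that the transaction is fraudulent, the joint likelihood of the observed sequence is P(data|H) = 0.051·0.949 = 0.048399 and P(data|¬H) = 0.92·0.08 = 0.073600.
Bayes: P(H|data) = 0.099·0.048399 / (0.099·0.048399 + 0.901·0.073600) = 0.0047915/0.071105 = 0.0674.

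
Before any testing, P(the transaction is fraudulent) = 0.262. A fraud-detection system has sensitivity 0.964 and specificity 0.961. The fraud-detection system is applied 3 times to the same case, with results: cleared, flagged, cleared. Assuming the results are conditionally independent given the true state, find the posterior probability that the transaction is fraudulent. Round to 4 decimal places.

Let H be the event that the transaction is fraudulent; start with P(H) = 0.262. P('flagged'|H) = 0.964, P('flagged'|¬H) = 0.039.
Update on result 1 ('cleared'): P(H) ← 0.036·0.2620 / (0.036·0.2620 + 0.961·0.7380) = 0.0094320/0.71865 = 0.0131.
Update on result 2 ('flagged'): P(H) ← 0.964·0.0131 / (0.964·0.0131 + 0.039·0.9869) = 0.012652/0.051140 = 0.2474.
Update on result 3 ('cleared'): P(H) ← 0.036·0.2474 / (0.036·0.2474 + 0.961·0.7526) = 0.0089064/0.73215 = 0.0122.

Posterior P(H) ≈ 0.0122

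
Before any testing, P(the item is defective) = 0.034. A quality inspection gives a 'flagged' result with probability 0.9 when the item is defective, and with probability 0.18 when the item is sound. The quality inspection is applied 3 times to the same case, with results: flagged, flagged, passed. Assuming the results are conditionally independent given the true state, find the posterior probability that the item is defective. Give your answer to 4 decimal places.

Posterior P(H) ≈ 0.0969

Let H be the event that the item is defective; start with P(H) = 0.034. P('flagged'|H) = 0.9, P('flagged'|¬H) = 0.18.
Update on result 1 ('flagged'): P(H) ← 0.9·0.0340 / (0.9·0.0340 + 0.18·0.9660) = 0.030600/0.20448 = 0.1496.
Update on result 2 ('flagged'): P(H) ← 0.9·0.1496 / (0.9·0.1496 + 0.18·0.8504) = 0.13468/0.28775 = 0.4681.
Update on result 3 ('passed'): P(H) ← 0.1·0.4681 / (0.1·0.4681 + 0.82·0.5319) = 0.046806/0.48300 = 0.0969.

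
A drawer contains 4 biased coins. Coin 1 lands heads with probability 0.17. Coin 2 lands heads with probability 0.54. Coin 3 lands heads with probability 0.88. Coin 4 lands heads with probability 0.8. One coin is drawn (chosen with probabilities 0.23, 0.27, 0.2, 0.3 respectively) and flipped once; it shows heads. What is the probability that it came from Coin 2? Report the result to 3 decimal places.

Posterior probability ≈ 0.243

P(heads|C1) = 0.17; P(heads|C2) = 0.54; P(heads|C3) = 0.88; P(heads|C4) = 0.8.
Prior × likelihood for each source: 0.23·0.17=0.03910, 0.27·0.54=0.1458, 0.2·0.88=0.1760, 0.3·0.8=0.2400. Summing gives P(heads) = 0.60090.
P(Coin 2 | heads) = 0.1458 / 0.60090 = 0.243.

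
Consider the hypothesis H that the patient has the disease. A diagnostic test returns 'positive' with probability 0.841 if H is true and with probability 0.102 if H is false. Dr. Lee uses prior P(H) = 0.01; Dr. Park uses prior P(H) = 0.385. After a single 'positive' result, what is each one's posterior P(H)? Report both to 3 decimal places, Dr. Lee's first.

The likelihood ratio for a 'positive' result is 0.841/0.102 = 8.2451.
Dr. Lee: prior odds 0.01/0.99 = 0.010101; posterior odds 0.083284; posterior probability 0.077.
Dr. Park: prior odds 0.385/0.615 = 0.62602; posterior odds 5.1616; posterior probability 0.838.

Dr. Lee: 0.077; Dr. Park: 0.838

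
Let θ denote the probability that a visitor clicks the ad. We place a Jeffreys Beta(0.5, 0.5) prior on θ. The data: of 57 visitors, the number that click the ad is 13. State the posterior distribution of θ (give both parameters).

Observing 13 successes and 44 failures updates Beta(0.5, 0.5) by adding the success and failure counts to the two shape parameters: α = 0.5+13 = 13.5, β = 0.5+44 = 44.5.

Posterior: Beta(13.5, 44.5)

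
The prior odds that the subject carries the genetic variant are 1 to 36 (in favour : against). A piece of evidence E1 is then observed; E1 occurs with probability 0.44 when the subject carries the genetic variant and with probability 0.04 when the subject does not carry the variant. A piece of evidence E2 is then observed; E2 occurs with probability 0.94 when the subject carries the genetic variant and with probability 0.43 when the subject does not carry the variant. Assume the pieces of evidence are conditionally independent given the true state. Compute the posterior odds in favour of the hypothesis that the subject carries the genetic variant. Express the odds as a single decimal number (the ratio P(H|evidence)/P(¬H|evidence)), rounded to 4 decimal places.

Prior odds = 1/36 = 0.027778. In log-odds, ln(0.027778) = -3.5835.
Add log likelihood ratios: ln(11.000) + ln(2.1860) = 3.1800.
Posterior log-odds = -0.40353, so posterior odds = exp(-0.40353) = 0.66796.

Posterior odds ≈ 0.6680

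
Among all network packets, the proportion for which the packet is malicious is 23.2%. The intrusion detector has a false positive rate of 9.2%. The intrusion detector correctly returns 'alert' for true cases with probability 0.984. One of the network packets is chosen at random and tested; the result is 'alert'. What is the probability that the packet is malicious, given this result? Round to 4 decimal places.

Let H be the event that the packet is malicious. P(H) = 0.232, so P(¬H) = 0.768. With E the 'alert' result, P(E|H) = 0.984 and P(E|¬H) = 0.092.
P(E) = 0.984·0.232 + 0.092·0.768 = 0.22829 + 0.070656 = 0.29894.
By Bayes' theorem, P(H|E) = 0.22829 / 0.29894 = 0.7636.

P(H | E) ≈ 0.7636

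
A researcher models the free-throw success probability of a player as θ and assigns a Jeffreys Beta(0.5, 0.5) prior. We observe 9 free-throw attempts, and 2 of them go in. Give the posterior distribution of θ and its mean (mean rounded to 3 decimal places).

Posterior: Beta(2.5, 7.5); mean ≈ 0.250

The binomial likelihood is conjugate to the Beta prior: with 2 successes and 7 failures, the posterior is Beta(0.5+2, 0.5+7) = Beta(2.5, 7.5).
Posterior mean = α/(α+β) = 2.5/10 = 0.250.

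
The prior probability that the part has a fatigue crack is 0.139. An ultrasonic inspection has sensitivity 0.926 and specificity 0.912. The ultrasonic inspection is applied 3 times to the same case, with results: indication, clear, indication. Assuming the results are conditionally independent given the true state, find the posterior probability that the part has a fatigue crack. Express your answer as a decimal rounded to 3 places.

Posterior P(H) ≈ 0.592

With H the event that the part has a fatigue crack, the joint likelihood of the observed sequence is P(data|H) = 0.926·0.074·0.926 = 0.063453 and P(data|¬H) = 0.088·0.912·0.088 = 0.0070625.
Bayes: P(H|data) = 0.139·0.063453 / (0.139·0.063453 + 0.861·0.0070625) = 0.0088200/0.014901 = 0.5919.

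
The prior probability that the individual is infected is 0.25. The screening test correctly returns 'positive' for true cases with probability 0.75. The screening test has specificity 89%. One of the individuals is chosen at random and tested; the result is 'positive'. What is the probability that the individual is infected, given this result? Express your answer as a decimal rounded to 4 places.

P(H | E) ≈ 0.6944

Let H be the event that the individual is infected. P(H) = 0.25, so P(¬H) = 0.75. With E the 'positive' result, P(E|H) = 0.75 and P(E|¬H) = 0.11.
P(E) = 0.75·0.25 + 0.11·0.75 = 0.18750 + 0.082500 = 0.27000.
By Bayes' theorem, P(H|E) = 0.18750 / 0.27000 = 0.6944.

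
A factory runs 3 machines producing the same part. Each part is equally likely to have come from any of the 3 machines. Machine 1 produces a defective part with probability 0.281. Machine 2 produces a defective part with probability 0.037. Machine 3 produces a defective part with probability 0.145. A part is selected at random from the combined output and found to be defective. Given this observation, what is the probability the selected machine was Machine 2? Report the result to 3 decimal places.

Posterior probability ≈ 0.080

Tabulate prior·likelihood by source: [1] prior 0.333333, lik 0.281, product 0.09367; [2] prior 0.333333, lik 0.037, product 0.01233; [3] prior 0.333333, lik 0.145, product 0.04833.
Normalizing constant = 0.15433; the posterior for Machine 2 is its product over the sum, 0.01233/0.15433 = 0.080.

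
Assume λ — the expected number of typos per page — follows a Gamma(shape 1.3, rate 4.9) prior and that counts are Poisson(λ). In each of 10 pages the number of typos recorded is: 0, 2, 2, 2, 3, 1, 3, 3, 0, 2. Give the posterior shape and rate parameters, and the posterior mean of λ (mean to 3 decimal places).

The Poisson likelihood adds the total count to the shape and the number of exposure periods to the rate. Here ∑xᵢ = 18 and n = 10, so shape 1.3→19.3 and rate 4.9→14.9.
E[λ | data] = 19.3/14.9 = 1.295.

Posterior: Gamma(shape=19.3, rate=14.9); mean ≈ 1.295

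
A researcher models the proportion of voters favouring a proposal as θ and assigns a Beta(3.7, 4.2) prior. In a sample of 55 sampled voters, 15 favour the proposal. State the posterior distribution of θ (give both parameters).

The binomial likelihood is conjugate to the Beta prior: with 15 successes and 40 failures, the posterior is Beta(3.7+15, 4.2+40) = Beta(18.7, 44.2).

Posterior: Beta(18.7, 44.2)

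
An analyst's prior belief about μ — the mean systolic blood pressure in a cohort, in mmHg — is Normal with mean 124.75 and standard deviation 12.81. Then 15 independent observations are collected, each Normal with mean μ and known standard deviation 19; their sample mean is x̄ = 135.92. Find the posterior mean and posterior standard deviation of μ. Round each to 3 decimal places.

With known σ, the Normal prior is conjugate. Weight on the data is w = (n/σ²)/(n/σ² + 1/τ₀²) = 0.0415512/(0.0415512+0.00609399) = 0.87210.
Posterior mean = w·x̄ + (1−w)·μ₀ = 0.87210·135.92 + 0.12790·124.75 = 134.491. Posterior variance = 1/(0.0415512+0.00609399) = 20.9885, so SD = 4.581.

Posterior mean ≈ 134.491; posterior SD ≈ 4.581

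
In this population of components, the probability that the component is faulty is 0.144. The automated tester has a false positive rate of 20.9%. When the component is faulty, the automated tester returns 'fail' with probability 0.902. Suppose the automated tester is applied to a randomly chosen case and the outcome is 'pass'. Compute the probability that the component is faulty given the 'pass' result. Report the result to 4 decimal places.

P(H | E) ≈ 0.0204

Let H be the event that the component is faulty. P(H) = 0.144, so P(¬H) = 0.856. With E the 'pass' result, P(E|H) = 0.098 and P(E|¬H) = 0.791.
P(E) = 0.098·0.144 + 0.791·0.856 = 0.014112 + 0.67710 = 0.69121.
By Bayes' theorem, P(H|E) = 0.014112 / 0.69121 = 0.0204.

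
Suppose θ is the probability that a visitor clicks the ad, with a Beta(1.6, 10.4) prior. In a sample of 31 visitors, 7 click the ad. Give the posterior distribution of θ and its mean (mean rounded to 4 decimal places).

Posterior: Beta(8.6, 34.4); mean ≈ 0.2000

The binomial likelihood is conjugate to the Beta prior: with 7 successes and 24 failures, the posterior is Beta(1.6+7, 10.4+24) = Beta(8.6, 34.4).
Posterior mean = α/(α+β) = 8.6/43 = 0.2000.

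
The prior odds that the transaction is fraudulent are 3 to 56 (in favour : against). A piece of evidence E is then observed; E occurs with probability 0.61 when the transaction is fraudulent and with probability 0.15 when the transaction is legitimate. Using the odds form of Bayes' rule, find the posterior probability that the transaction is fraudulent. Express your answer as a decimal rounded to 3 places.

Prior odds = 3/56 = 0.053571. In log-odds, ln(0.053571) = -2.9267.
Add log likelihood ratio: ln(4.0667) = 1.4028.
Posterior log-odds = -1.5239, so posterior odds = exp(-1.5239) = 0.21786. Converting, P(H|E) = 0.21786/1.2179 = 0.179.

Posterior probability ≈ 0.179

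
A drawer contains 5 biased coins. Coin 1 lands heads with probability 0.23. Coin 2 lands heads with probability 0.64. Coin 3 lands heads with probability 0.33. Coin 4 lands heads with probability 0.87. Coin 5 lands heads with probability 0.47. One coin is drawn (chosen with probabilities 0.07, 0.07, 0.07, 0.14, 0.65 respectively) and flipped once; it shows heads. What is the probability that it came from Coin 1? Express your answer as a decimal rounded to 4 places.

Tabulate prior·likelihood by source: [1] prior 0.07, lik 0.23, product 0.01610; [2] prior 0.07, lik 0.64, product 0.04480; [3] prior 0.07, lik 0.33, product 0.02310; [4] prior 0.14, lik 0.87, product 0.1218; [5] prior 0.65, lik 0.47, product 0.3055.
Normalizing constant = 0.51130; the posterior for Coin 1 is its product over the sum, 0.01610/0.51130 = 0.0315.

Posterior probability ≈ 0.0315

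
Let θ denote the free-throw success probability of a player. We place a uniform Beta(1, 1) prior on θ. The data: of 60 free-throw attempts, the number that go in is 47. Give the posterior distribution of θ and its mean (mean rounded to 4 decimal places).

Observing 47 successes and 13 failures updates Beta(1, 1) by adding the success and failure counts to the two shape parameters: α = 1+47 = 48, β = 1+13 = 14.
Posterior mean = α/(α+β) = 48/62 = 0.7742.

Posterior: Beta(48, 14); mean ≈ 0.7742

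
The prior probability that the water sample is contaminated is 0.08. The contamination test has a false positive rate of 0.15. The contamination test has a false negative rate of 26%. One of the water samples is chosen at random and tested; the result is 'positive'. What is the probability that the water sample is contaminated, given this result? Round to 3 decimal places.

Write H for 'the water sample is contaminated'. Prior odds H:¬H = 0.08/0.92 = 0.086957. For the 'positive' outcome, the likelihood ratio is 0.74/0.15 = 4.9333.
Posterior odds = 0.086957 × 4.9333 = 0.42899, so P(H|E) = 0.42899/(1+0.42899) = 0.300.

P(H | E) ≈ 0.300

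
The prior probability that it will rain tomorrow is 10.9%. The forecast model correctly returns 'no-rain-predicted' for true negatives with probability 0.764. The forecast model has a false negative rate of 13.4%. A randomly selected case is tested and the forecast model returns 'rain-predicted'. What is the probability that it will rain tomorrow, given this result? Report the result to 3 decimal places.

Write H for 'it will rain tomorrow'. Prior odds H:¬H = 0.109/0.891 = 0.12233. For the 'rain-predicted' outcome, the likelihood ratio is 0.866/0.236 = 3.6695.
Posterior odds = 0.12233 × 3.6695 = 0.44891, so P(H|E) = 0.44891/(1+0.44891) = 0.310.

P(H | E) ≈ 0.310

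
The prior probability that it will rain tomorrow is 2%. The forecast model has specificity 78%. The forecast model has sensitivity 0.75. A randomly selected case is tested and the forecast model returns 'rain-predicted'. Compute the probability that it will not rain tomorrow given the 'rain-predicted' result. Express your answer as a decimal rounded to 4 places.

Write H for 'it will rain tomorrow'. Prior odds H:¬H = 0.02/0.98 = 0.020408. For the 'rain-predicted' outcome, the likelihood ratio is 0.75/0.22 = 3.4091.
Posterior odds = 0.020408 × 3.4091 = 0.069573, so P(H|E) = 0.069573/(1+0.069573) = 0.0650. Then P(¬H|E) = 1 − 0.0650 = 0.9350.

P(¬H | E) ≈ 0.9350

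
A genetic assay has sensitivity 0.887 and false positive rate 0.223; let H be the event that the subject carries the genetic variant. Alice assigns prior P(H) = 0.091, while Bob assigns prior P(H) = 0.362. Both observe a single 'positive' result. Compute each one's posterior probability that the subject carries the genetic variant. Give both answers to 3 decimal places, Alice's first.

Alice: 0.285; Bob: 0.693

P('+'|H) = 0.887, P('+'|¬H) = 0.223.
Alice: numerator 0.887·0.091 = 0.080717; evidence = 0.080717+0.223·0.909 = 0.28342; posterior = 0.285.
Bob: numerator 0.887·0.362 = 0.32109; evidence = 0.32109+0.223·0.638 = 0.46337; posterior = 0.693.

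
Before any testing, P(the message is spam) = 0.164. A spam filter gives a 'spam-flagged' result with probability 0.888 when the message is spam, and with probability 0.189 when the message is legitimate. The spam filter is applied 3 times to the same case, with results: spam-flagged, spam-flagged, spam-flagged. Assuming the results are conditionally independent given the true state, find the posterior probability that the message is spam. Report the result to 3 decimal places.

Posterior P(H) ≈ 0.953

Let H be the event that the message is spam; start with P(H) = 0.164. P('spam-flagged'|H) = 0.888, P('spam-flagged'|¬H) = 0.189.
Update on result 1 ('spam-flagged'): P(H) ← 0.888·0.1640 / (0.888·0.1640 + 0.189·0.8360) = 0.14563/0.30364 = 0.4796.
Update on result 2 ('spam-flagged'): P(H) ← 0.888·0.4796 / (0.888·0.4796 + 0.189·0.5204) = 0.42591/0.52426 = 0.8124.
Update on result 3 ('spam-flagged'): P(H) ← 0.888·0.8124 / (0.888·0.8124 + 0.189·0.1876) = 0.72141/0.75687 = 0.9532.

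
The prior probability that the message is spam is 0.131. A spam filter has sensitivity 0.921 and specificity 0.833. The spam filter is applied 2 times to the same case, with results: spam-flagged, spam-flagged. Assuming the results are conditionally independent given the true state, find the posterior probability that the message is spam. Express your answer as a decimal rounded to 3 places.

With H the event that the message is spam, the joint likelihood of the observed sequence is P(data|H) = 0.921·0.921 = 0.84824 and P(data|¬H) = 0.167·0.167 = 0.027889.
Bayes: P(H|data) = 0.131·0.84824 / (0.131·0.84824 + 0.869·0.027889) = 0.11112/0.13536 = 0.8209.

Posterior P(H) ≈ 0.821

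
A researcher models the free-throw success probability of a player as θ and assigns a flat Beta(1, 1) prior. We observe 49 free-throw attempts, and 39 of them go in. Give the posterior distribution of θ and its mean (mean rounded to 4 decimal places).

Observing 39 successes and 10 failures updates Beta(1, 1) by adding the success and failure counts to the two shape parameters: α = 1+39 = 40, β = 1+10 = 11.
E[θ | data] = 40/(40+11) = 0.7843.

Posterior: Beta(40, 11); mean ≈ 0.7843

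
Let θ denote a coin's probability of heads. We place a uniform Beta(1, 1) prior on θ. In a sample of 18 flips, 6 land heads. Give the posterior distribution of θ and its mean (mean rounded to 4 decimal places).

Posterior: Beta(7, 13); mean ≈ 0.3500

The binomial likelihood is conjugate to the Beta prior: with 6 successes and 12 failures, the posterior is Beta(1+6, 1+12) = Beta(7, 13).
E[θ | data] = 7/(7+13) = 0.3500.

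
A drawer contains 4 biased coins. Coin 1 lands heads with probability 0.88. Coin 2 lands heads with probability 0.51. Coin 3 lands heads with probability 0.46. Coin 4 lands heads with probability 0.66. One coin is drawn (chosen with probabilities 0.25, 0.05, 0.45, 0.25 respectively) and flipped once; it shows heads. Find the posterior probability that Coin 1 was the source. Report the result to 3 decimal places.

Tabulate prior·likelihood by source: [1] prior 0.25, lik 0.88, product 0.2200; [2] prior 0.05, lik 0.51, product 0.02550; [3] prior 0.45, lik 0.46, product 0.2070; [4] prior 0.25, lik 0.66, product 0.1650.
Normalizing constant = 0.61750; the posterior for Coin 1 is its product over the sum, 0.2200/0.61750 = 0.356.

Posterior probability ≈ 0.356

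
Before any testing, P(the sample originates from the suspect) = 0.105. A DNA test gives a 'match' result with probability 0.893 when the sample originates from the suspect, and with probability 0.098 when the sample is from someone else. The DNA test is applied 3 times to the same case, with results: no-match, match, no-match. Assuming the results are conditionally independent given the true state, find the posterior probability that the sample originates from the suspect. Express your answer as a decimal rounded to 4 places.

With H the event that the sample originates from the suspect, the joint likelihood of the observed sequence is P(data|H) = 0.107·0.893·0.107 = 0.010224 and P(data|¬H) = 0.902·0.098·0.902 = 0.079733.
Bayes: P(H|data) = 0.105·0.010224 / (0.105·0.010224 + 0.895·0.079733) = 0.0010735/0.072435 = 0.0148.

Posterior P(H) ≈ 0.0148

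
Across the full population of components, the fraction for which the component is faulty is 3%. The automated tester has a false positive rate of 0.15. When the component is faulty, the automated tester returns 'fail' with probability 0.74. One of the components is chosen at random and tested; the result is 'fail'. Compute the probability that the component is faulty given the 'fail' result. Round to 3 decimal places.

P(H | E) ≈ 0.132

Let H be the event that the component is faulty. P(H) = 0.03, so P(¬H) = 0.97. With E the 'fail' result, P(E|H) = 0.74 and P(E|¬H) = 0.15.
P(E) = 0.74·0.03 + 0.15·0.97 = 0.022200 + 0.14550 = 0.16770.
By Bayes' theorem, P(H|E) = 0.022200 / 0.16770 = 0.132.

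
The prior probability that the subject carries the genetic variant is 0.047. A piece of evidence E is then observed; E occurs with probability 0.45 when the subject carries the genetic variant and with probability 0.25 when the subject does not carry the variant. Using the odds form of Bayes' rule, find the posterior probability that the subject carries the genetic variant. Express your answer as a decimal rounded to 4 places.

Posterior probability ≈ 0.0815

Prior odds = 0.047/(1−0.047) = 0.049318.
Likelihood ratio for E = 0.45/0.25 = 1.8000.
Posterior odds = prior odds × LR = 0.088772.
Posterior probability = odds/(1+odds) = 0.088772/1.0888 = 0.0815.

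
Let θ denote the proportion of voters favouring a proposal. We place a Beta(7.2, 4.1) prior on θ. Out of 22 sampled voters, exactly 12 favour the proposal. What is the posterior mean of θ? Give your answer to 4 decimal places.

Posterior mean ≈ 0.5766

The binomial likelihood is conjugate to the Beta prior: with 12 successes and 10 failures, the posterior is Beta(7.2+12, 4.1+10) = Beta(19.2, 14.1).
Posterior mean = α/(α+β) = 19.2/33.3 = 0.5766.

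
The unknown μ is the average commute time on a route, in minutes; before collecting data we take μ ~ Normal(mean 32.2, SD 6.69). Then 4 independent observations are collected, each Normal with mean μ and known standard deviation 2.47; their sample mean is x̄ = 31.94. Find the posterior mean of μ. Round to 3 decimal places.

Posterior mean ≈ 31.949

Prior precision 1/τ₀² = 1/6.69² = 0.0223433; data precision n/σ² = 4/2.47² = 0.655641.
Posterior precision = 0.0223433 + 0.655641 = 0.677984.
Posterior mean = (0.0223433·32.2 + 0.655641·31.94) / 0.677984 = 31.949.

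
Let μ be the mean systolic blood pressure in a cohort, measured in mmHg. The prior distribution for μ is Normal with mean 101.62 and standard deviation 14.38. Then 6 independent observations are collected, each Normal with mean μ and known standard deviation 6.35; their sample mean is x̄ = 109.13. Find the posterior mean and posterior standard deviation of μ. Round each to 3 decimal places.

Prior precision 1/τ₀² = 1/14.38² = 0.00483595; data precision n/σ² = 6/6.35² = 0.148800.
Posterior precision = 0.00483595 + 0.148800 = 0.153636, giving posterior SD = 1/√0.153636 = 2.551.
Posterior mean = (0.00483595·101.62 + 0.148800·109.13) / 0.153636 = 108.894.

Posterior mean ≈ 108.894; posterior SD ≈ 2.551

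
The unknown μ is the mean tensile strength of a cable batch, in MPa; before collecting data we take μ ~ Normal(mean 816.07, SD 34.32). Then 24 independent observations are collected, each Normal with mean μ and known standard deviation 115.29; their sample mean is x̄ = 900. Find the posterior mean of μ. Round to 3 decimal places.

With known σ, the Normal prior is conjugate. Weight on the data is w = (n/σ²)/(n/σ² + 1/τ₀²) = 0.00180563/(0.00180563+0.00084900) = 0.68018.
Posterior mean = w·x̄ + (1−w)·μ₀ = 0.68018·900 + 0.31982·816.07 = 873.158.

Posterior mean ≈ 873.158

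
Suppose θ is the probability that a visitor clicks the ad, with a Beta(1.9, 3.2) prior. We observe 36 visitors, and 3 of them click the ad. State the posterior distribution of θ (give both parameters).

The binomial likelihood is conjugate to the Beta prior: with 3 successes and 33 failures, the posterior is Beta(1.9+3, 3.2+33) = Beta(4.9, 36.2).

Posterior: Beta(4.9, 36.2)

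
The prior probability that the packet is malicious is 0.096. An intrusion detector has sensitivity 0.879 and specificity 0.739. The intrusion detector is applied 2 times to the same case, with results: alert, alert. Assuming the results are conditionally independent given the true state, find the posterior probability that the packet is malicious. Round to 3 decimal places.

Posterior P(H) ≈ 0.546

With H the event that the packet is malicious, the joint likelihood of the observed sequence is P(data|H) = 0.879·0.879 = 0.77264 and P(data|¬H) = 0.261·0.261 = 0.068121.
Bayes: P(H|data) = 0.096·0.77264 / (0.096·0.77264 + 0.904·0.068121) = 0.074174/0.13575 = 0.5464.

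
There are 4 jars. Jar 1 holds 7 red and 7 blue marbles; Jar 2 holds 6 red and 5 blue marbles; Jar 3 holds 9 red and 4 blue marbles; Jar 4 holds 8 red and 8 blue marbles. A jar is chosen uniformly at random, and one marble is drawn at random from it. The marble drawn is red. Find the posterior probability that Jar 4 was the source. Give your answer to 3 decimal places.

Posterior probability ≈ 0.223

Tabulate prior·likelihood by source: [1] prior 0.25, lik 0.5, product 0.1250; [2] prior 0.25, lik 0.5455, product 0.1364; [3] prior 0.25, lik 0.6923, product 0.1731; [4] prior 0.25, lik 0.5, product 0.1250.
Normalizing constant = 0.55944; the posterior for Jar 4 is its product over the sum, 0.1250/0.55944 = 0.223.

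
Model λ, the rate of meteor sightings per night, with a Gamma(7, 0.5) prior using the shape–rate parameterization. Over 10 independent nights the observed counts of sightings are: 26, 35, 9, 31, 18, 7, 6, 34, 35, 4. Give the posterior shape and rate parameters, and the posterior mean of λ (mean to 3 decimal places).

The Poisson likelihood adds the total count to the shape and the number of exposure periods to the rate. Here ∑xᵢ = 205 and n = 10, so shape 7→212 and rate 0.5→10.5.
E[λ | data] = 212/10.5 = 20.190.

Posterior: Gamma(shape=212, rate=10.5); mean ≈ 20.190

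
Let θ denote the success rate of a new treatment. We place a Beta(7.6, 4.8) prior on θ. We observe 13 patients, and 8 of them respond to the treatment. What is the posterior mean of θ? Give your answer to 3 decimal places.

Posterior mean ≈ 0.614

Observing 8 successes and 5 failures updates Beta(7.6, 4.8) by adding the success and failure counts to the two shape parameters: α = 7.6+8 = 15.6, β = 4.8+5 = 9.8.
Posterior mean = α/(α+β) = 15.6/25.4 = 0.614.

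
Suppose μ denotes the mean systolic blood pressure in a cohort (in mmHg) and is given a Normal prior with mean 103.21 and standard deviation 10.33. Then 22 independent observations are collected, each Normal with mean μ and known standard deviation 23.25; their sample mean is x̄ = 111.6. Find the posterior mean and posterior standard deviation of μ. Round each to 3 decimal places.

With known σ, the Normal prior is conjugate. Weight on the data is w = (n/σ²)/(n/σ² + 1/τ₀²) = 0.0406983/(0.0406983+0.00937129) = 0.81283.
Posterior mean = w·x̄ + (1−w)·μ₀ = 0.81283·111.6 + 0.18717·103.21 = 110.030. Posterior variance = 1/(0.0406983+0.00937129) = 19.9722, so SD = 4.469.

Posterior mean ≈ 110.030; posterior SD ≈ 4.469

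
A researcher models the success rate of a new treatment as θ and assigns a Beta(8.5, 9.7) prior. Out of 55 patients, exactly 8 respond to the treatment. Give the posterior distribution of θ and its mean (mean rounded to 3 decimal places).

The binomial likelihood is conjugate to the Beta prior: with 8 successes and 47 failures, the posterior is Beta(8.5+8, 9.7+47) = Beta(16.5, 56.7).
Posterior mean = α/(α+β) = 16.5/73.2 = 0.225.

Posterior: Beta(16.5, 56.7); mean ≈ 0.225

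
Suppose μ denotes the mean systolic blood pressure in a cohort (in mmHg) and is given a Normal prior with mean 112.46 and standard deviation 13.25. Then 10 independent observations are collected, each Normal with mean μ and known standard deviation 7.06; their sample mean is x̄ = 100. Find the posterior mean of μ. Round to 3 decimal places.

Posterior mean ≈ 100.344

With known σ, the Normal prior is conjugate. Weight on the data is w = (n/σ²)/(n/σ² + 1/τ₀²) = 0.200628/(0.200628+0.00569598) = 0.97239.
Posterior mean = w·x̄ + (1−w)·μ₀ = 0.97239·100 + 0.027607·112.46 = 100.344.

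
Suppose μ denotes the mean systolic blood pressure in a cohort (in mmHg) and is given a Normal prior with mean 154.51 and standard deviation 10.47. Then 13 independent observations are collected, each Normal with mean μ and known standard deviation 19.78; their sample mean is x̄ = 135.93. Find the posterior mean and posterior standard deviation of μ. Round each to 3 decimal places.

Posterior mean ≈ 139.932; posterior SD ≈ 4.859

With known σ, the Normal prior is conjugate. Weight on the data is w = (n/σ²)/(n/σ² + 1/τ₀²) = 0.0332270/(0.0332270+0.00912235) = 0.78459.
Posterior mean = w·x̄ + (1−w)·μ₀ = 0.78459·135.93 + 0.21541·154.51 = 139.932. Posterior variance = 1/(0.0332270+0.00912235) = 23.6131, so SD = 4.859.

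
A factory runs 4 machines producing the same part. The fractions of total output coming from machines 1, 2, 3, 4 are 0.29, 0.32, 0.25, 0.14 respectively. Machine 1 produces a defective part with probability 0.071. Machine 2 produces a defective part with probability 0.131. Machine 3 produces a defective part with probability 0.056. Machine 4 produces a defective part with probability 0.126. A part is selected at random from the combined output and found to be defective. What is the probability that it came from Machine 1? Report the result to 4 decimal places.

P(defective|M1) = 0.071; P(defective|M2) = 0.131; P(defective|M3) = 0.056; P(defective|M4) = 0.126.
Prior × likelihood for each source: 0.29·0.071=0.02059, 0.32·0.131=0.04192, 0.25·0.056=0.01400, 0.14·0.126=0.01764. Summing gives P(defective) = 0.094150.
P(Machine 1 | defective) = 0.02059 / 0.094150 = 0.2187.

Posterior probability ≈ 0.2187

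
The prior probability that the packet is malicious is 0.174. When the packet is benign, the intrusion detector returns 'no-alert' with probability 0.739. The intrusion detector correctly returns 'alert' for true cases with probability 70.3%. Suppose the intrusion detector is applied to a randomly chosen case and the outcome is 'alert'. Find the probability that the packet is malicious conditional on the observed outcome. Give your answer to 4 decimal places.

P(H | E) ≈ 0.3620

Write H for 'the packet is malicious'. Prior odds H:¬H = 0.174/0.826 = 0.21065. For the 'alert' outcome, the likelihood ratio is 0.703/0.261 = 2.6935.
Posterior odds = 0.21065 × 2.6935 = 0.56739, so P(H|E) = 0.56739/(1+0.56739) = 0.3620.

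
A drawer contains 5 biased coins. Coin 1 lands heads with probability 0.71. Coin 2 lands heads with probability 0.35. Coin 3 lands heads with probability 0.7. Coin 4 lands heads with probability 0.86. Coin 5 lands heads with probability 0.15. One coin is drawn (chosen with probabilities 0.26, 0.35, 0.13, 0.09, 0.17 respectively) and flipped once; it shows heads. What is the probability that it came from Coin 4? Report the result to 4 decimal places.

Posterior probability ≈ 0.1545

P(heads|C1) = 0.71; P(heads|C2) = 0.35; P(heads|C3) = 0.7; P(heads|C4) = 0.86; P(heads|C5) = 0.15.
Prior × likelihood for each source: 0.26·0.71=0.1846, 0.35·0.35=0.1225, 0.13·0.7=0.09100, 0.09·0.86=0.07740, 0.17·0.15=0.02550. Summing gives P(heads) = 0.50100.
P(Coin 4 | heads) = 0.07740 / 0.50100 = 0.1545.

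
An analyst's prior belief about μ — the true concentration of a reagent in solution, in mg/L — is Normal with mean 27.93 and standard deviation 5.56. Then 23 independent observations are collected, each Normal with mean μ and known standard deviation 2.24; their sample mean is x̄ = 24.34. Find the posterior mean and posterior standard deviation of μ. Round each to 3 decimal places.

Prior precision 1/τ₀² = 1/5.56² = 0.0323482; data precision n/σ² = 23/2.24² = 4.58386.
Posterior precision = 0.0323482 + 4.58386 = 4.61621, giving posterior SD = 1/√4.61621 = 0.465.
Posterior mean = (0.0323482·27.93 + 4.58386·24.34) / 4.61621 = 24.365.

Posterior mean ≈ 24.365; posterior SD ≈ 0.465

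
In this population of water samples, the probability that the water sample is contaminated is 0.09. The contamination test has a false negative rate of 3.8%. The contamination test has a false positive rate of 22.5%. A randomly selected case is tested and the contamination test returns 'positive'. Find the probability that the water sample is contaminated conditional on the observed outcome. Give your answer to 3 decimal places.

Let H be the event that the water sample is contaminated. P(H) = 0.09, so P(¬H) = 0.91. With E the 'positive' result, P(E|H) = 0.962 and P(E|¬H) = 0.225.
P(E) = 0.962·0.09 + 0.225·0.91 = 0.086580 + 0.20475 = 0.29133.
By Bayes' theorem, P(H|E) = 0.086580 / 0.29133 = 0.297.

P(H | E) ≈ 0.297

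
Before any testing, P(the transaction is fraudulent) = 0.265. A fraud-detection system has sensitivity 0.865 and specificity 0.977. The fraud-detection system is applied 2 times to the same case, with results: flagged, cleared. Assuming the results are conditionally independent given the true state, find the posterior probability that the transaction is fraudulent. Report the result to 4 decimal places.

Posterior P(H) ≈ 0.6520

With H the event that the transaction is fraudulent, the joint likelihood of the observed sequence is P(data|H) = 0.865·0.135 = 0.11678 and P(data|¬H) = 0.023·0.977 = 0.022471.
Bayes: P(H|data) = 0.265·0.11678 / (0.265·0.11678 + 0.735·0.022471) = 0.030945/0.047462 = 0.6520.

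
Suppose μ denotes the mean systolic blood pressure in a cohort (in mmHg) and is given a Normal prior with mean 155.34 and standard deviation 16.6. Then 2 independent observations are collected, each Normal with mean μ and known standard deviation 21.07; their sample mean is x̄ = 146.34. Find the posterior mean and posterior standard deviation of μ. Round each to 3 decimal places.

Posterior mean ≈ 150.355; posterior SD ≈ 11.088

With known σ, the Normal prior is conjugate. Weight on the data is w = (n/σ²)/(n/σ² + 1/τ₀²) = 0.00450506/(0.00450506+0.00362897) = 0.55385.
Posterior mean = w·x̄ + (1−w)·μ₀ = 0.55385·146.34 + 0.44615·155.34 = 150.355. Posterior variance = 1/(0.00450506+0.00362897) = 122.940, so SD = 11.088.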